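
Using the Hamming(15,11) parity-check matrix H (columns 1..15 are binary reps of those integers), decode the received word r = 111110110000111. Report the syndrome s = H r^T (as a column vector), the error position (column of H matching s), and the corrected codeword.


s = (0, 0, 1, 0)^T, error position = 2, corrected codeword c = 101110110000111

Compute s = H r^T mod 2 one row at a time:
  s_1 = 1 + 0 + 0 + 0 + 0 + 1 + 1 + 1 = 4 ≡ 0 (mod 2).
  s_2 = 1 + 1 + 0 + 1 + 0 + 1 + 1 + 1 = 6 ≡ 0 (mod 2).
  s_3 = 1 + 1 + 0 + 1 + 0 + 0 + 1 + 1 = 5 ≡ 1 (mod 2).
  s_4 = 1 + 1 + 1 + 1 + 0 + 0 + 1 + 1 = 6 ≡ 0 (mod 2).
s = (0, 0, 1, 0)^T — this equals column 2 of H (binary 0010), so error is at position 2.
Correct: flip bit 2 of r = 111110110000111 to get c = 101110110000111.


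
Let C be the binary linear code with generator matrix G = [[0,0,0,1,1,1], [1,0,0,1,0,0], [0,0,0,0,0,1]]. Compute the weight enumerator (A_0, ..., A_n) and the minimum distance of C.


Weight distribution: A_0 = 1, A_1 = 1, A_2 = 3, A_3 = 3. Minimum distance d = 1.

Enumerate all 2^3 = 8 messages m ∈ F_2^3.
For each, compute codeword c = mG in F_2^6, then tally its weight.
  m = 000 → c = 000000, weight = 0.
  m = 100 → c = 000111, weight = 3.
  m = 010 → c = 100100, weight = 2.
  m = 110 → c = 100011, weight = 3.
  m = 001 → c = 000001, weight = 1.
  m = 101 → c = 000110, weight = 2.
  m = 011 → c = 100101, weight = 3.
  m = 111 → c = 100010, weight = 2.
Tally weights:
  weight 0: 1 codewords.
  weight 1: 1 codewords.
  weight 2: 3 codewords.
  weight 3: 3 codewords.
Minimum distance d = smallest w > 0 with A_w > 0 = 1.
Sanity: Σ A_w = 8 = 2^3 = 8 ✓.


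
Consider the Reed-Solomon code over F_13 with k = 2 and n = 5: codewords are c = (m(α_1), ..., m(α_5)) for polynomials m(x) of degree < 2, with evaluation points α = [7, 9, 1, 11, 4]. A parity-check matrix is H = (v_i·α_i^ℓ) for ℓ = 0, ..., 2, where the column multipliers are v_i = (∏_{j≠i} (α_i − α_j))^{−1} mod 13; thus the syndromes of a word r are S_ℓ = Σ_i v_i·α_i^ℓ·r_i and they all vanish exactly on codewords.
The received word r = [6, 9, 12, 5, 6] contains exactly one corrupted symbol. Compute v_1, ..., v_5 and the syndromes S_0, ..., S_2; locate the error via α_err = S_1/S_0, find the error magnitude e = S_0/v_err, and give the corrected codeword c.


S = (6, 3, 8), error at position 1, error magnitude e = 6, c = [0, 9, 12, 5, 6].

Step 1: column multipliers v_i = (∏_{j≠i}(α_i − α_j))^{−1} mod 13.
  i = 1 (α = 7): (7−9)(7−1)(7−11)(7−4) = (−2)·6·(−4)·3 = 144 ≡ 1, so v_1 = 1^{−1} = 1 (mod 13).
  i = 2 (α = 9): (9−7)(9−1)(9−11)(9−4) = 2·8·(−2)·5 = −160 ≡ 9, so v_2 = 9^{−1} = 3 (mod 13).
  i = 3 (α = 1): (1−7)(1−9)(1−11)(1−4) = (−6)·(−8)·(−10)·(−3) = 1440 ≡ 10, so v_3 = 10^{−1} = 4 (mod 13).
  i = 4 (α = 11): (11−7)(11−9)(11−1)(11−4) = 4·2·10·7 = 560 ≡ 1, so v_4 = 1^{−1} = 1 (mod 13).
  i = 5 (α = 4): (4−7)(4−9)(4−1)(4−11) = (−3)·(−5)·3·(−7) = −315 ≡ 10, so v_5 = 10^{−1} = 4 (mod 13).
  v = [1, 3, 4, 1, 4].
Step 2: syndromes of r = [6, 9, 12, 5, 6] (all sums mod 13).
  S_0 = Σ v_i r_i = 1·6 + 3·9 + 4·12 + 1·5 + 4·6 = 110 ≡ 6.
  S_1 = Σ v_i α_i r_i = 1·7·6 + 3·9·9 + 4·1·12 + 1·11·5 + 4·4·6 = 484 ≡ 3.
  α_i^2 mod 13 = [10, 3, 1, 4, 3].
  S_2 = Σ v_i α_i^2 r_i = 1·10·6 + 3·3·9 + 4·1·12 + 1·4·5 + 4·3·6 = 281 ≡ 8.
  S = (6, 3, 8) ≠ 0, so r is not a codeword (an error is present).
Step 3: locate the error. For a single error e at position i, S_ℓ = v_i·e·α_i^ℓ, so α_err = S_1/S_0.
  S_0^{−1} = 6^{−1} = 11 (mod 13), so α_err = 3·11 = 33 ≡ 7 = α_1. Error position i = 1.
  Consistency check: S_2/S_1 = 8·9 = 72 ≡ 7 = α_err ✓ (single-error assumption holds).
Step 4: error magnitude e = S_0/v_1 = S_0·∏_{j≠1}(α_1 − α_j) = 6·1 = 6 ≡ 6 (mod 13).
Step 5: correct position 1: c_1 = r_1 − e = 6 − 6 ≡ 0 (mod 13). Hence c = [0, 9, 12, 5, 6].
  Check: interpolating c through the α_i gives m(x) = 1 + 11·x (degree < 2) with m(α_i) = c_i for every i, so c is indeed a codeword.


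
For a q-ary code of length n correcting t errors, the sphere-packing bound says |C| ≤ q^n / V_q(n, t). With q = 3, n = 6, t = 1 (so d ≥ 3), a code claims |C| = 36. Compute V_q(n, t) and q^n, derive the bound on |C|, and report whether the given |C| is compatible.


V_q(n, t) = 13, q^n = 729, Hamming bound = 56, |C| = 36 ≤ bound (satisfied).

Step 1: Compute V_q(n, t) = Σ_{j=0}^1 C(n, j) (q−1)^j.
  j = 0: C(6,0)·(2)^0 = 1·1 = 1.
  j = 1: C(6,1)·(2)^1 = 6·2 = 12.
  V_q(n, t) = 1 + 12 = 13.
Step 2: q^n = 3^6 = 729.
Step 3: Hamming bound ⌊q^n / V_q(n,t)⌋ = ⌊729/13⌋ = 56.
Step 4: Compare |C| = 36 to 56: satisfied.
The claimed |C| lies below the Hamming bound.


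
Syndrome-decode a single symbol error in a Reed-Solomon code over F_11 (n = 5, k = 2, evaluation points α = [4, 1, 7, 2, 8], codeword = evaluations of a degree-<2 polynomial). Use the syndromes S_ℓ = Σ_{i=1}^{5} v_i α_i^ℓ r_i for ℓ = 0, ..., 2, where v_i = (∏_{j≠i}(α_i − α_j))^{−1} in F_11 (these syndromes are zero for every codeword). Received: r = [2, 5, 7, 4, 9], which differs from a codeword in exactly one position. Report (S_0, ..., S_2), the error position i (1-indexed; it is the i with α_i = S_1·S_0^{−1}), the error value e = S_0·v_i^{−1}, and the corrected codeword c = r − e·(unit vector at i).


S = (7, 5, 2), error at position 3, error magnitude e = 8, c = [2, 5, 10, 4, 9].

Step 1: column multipliers v_i = (∏_{j≠i}(α_i − α_j))^{−1} mod 11.
  i = 1 (α = 4): (4−1)(4−7)(4−2)(4−8) = 3·(−3)·2·(−4) = 72 ≡ 6, so v_1 = 6^{−1} = 2 (mod 11).
  i = 2 (α = 1): (1−4)(1−7)(1−2)(1−8) = (−3)·(−6)·(−1)·(−7) = 126 ≡ 5, so v_2 = 5^{−1} = 9 (mod 11).
  i = 3 (α = 7): (7−4)(7−1)(7−2)(7−8) = 3·6·5·(−1) = −90 ≡ 9, so v_3 = 9^{−1} = 5 (mod 11).
  i = 4 (α = 2): (2−4)(2−1)(2−7)(2−8) = (−2)·1·(−5)·(−6) = −60 ≡ 6, so v_4 = 6^{−1} = 2 (mod 11).
  i = 5 (α = 8): (8−4)(8−1)(8−7)(8−2) = 4·7·1·6 = 168 ≡ 3, so v_5 = 3^{−1} = 4 (mod 11).
  v = [2, 9, 5, 2, 4].
Step 2: syndromes of r = [2, 5, 7, 4, 9] (all sums mod 11).
  S_0 = Σ v_i r_i = 2·2 + 9·5 + 5·7 + 2·4 + 4·9 = 128 ≡ 7.
  S_1 = Σ v_i α_i r_i = 2·4·2 + 9·1·5 + 5·7·7 + 2·2·4 + 4·8·9 = 610 ≡ 5.
  α_i^2 mod 11 = [5, 1, 5, 4, 9].
  S_2 = Σ v_i α_i^2 r_i = 2·5·2 + 9·1·5 + 5·5·7 + 2·4·4 + 4·9·9 = 596 ≡ 2.
  S = (7, 5, 2) ≠ 0, so r is not a codeword (an error is present).
Step 3: locate the error. For a single error e at position i, S_ℓ = v_i·e·α_i^ℓ, so α_err = S_1/S_0.
  S_0^{−1} = 7^{−1} = 8 (mod 11), so α_err = 5·8 = 40 ≡ 7 = α_3. Error position i = 3.
  Consistency check: S_2/S_1 = 2·9 = 18 ≡ 7 = α_err ✓ (single-error assumption holds).
Step 4: error magnitude e = S_0/v_3 = S_0·∏_{j≠3}(α_3 − α_j) = 7·9 = 63 ≡ 8 (mod 11).
Step 5: correct position 3: c_3 = r_3 − e = 7 − 8 ≡ 10 (mod 11). Hence c = [2, 5, 10, 4, 9].
  Check: interpolating c through the α_i gives m(x) = 6 + 10·x (degree < 2) with m(α_i) = c_i for every i, so c is indeed a codeword.


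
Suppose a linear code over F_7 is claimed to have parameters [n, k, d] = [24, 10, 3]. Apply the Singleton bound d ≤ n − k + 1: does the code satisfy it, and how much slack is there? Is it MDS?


Singleton RHS = n − k + 1 = 15, slack = 12, bound satisfied, not MDS.

Singleton bound: d ≤ n − k + 1.
Here n = 24, k = 10, so n − k + 1 = 15.
Given d = 3, check d ≤ 15: YES.
Slack = (n − k + 1) − d = 12.
The code is NOT MDS (slack = 12 > 0).
Description: the claimed parameters are [24, 10, 3]_7; such a code would be non-MDS.


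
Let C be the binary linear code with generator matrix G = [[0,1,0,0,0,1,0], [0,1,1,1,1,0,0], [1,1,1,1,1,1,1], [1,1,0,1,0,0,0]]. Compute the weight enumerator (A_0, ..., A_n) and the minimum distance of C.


Weight distribution: A_0 = 1, A_2 = 2, A_3 = 5, A_4 = 5, A_5 = 2, A_7 = 1. Minimum distance d = 2.

Enumerate all 2^4 = 16 messages m ∈ F_2^4.
For each, compute codeword c = mG in F_2^7, then tally its weight.
  m = 0000 → c = 0000000, weight = 0.
  m = 1000 → c = 0100010, weight = 2.
  m = 0100 → c = 0111100, weight = 4.
  m = 1100 → c = 0011110, weight = 4.
  m = 0010 → c = 1111111, weight = 7.
  m = 1010 → c = 1011101, weight = 5.
  m = 0110 → c = 1000011, weight = 3.
  m = 1110 → c = 1100001, weight = 3.
  m = 0001 → c = 1101000, weight = 3.
  m = 1001 → c = 1001010, weight = 3.
  m = 0101 → c = 1010100, weight = 3.
  m = 1101 → c = 1110110, weight = 5.
  m = 0011 → c = 0010111, weight = 4.
  m = 1011 → c = 0110101, weight = 4.
  m = 0111 → c = 0101011, weight = 4.
  m = 1111 → c = 0001001, weight = 2.
Tally weights:
  weight 0: 1 codewords.
  weight 2: 2 codewords.
  weight 3: 5 codewords.
  weight 4: 5 codewords.
  weight 5: 2 codewords.
  weight 7: 1 codewords.
Minimum distance d = smallest w > 0 with A_w > 0 = 2.
Sanity: Σ A_w = 16 = 2^4 = 16 ✓.


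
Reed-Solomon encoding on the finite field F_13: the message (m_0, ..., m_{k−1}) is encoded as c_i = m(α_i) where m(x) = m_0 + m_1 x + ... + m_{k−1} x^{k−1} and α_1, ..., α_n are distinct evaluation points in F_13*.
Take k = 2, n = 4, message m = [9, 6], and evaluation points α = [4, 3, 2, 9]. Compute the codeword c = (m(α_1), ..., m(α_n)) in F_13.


c = [7, 1, 8, 11]

Message polynomial: m(x) = 9 + 6·x (mod 13).
For each evaluation point α_i, compute m(α_i) mod 13:
  α_1 = 4: Horner steps 6 → 7, so m(4) = 7.
  α_2 = 3: Horner steps 6 → 1, so m(3) = 1.
  α_3 = 2: Horner steps 6 → 8, so m(2) = 8.
  α_4 = 9: Horner steps 6 → 11, so m(9) = 11.
Codeword c = [7, 1, 8, 11] ∈ F_13^4.


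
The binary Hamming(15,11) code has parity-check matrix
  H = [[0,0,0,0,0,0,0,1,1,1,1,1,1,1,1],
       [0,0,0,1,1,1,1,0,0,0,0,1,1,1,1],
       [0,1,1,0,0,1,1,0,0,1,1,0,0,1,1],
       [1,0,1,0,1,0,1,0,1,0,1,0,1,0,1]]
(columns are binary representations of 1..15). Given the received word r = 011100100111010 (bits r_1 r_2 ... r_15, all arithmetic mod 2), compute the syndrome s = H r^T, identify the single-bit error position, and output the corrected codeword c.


s = (0, 0, 0, 1)^T, error position = 1, corrected codeword c = 111100100111010

Compute s = H r^T mod 2 one row at a time:
  s_1 = 0 + 0 + 1 + 1 + 1 + 0 + 1 + 0 = 4 ≡ 0 (mod 2).
  s_2 = 1 + 0 + 0 + 1 + 1 + 0 + 1 + 0 = 4 ≡ 0 (mod 2).
  s_3 = 1 + 1 + 0 + 1 + 1 + 1 + 1 + 0 = 6 ≡ 0 (mod 2).
  s_4 = 0 + 1 + 0 + 1 + 0 + 1 + 0 + 0 = 3 ≡ 1 (mod 2).
s = (0, 0, 0, 1)^T — this equals column 1 of H (binary 0001), so error is at position 1.
Correct: flip bit 1 of r = 011100100111010 to get c = 111100100111010.


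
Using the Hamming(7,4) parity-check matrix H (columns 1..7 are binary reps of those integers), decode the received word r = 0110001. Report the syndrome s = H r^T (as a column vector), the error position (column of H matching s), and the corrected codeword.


s = (1, 1, 0)^T, error position = 6, corrected codeword c = 0110011

Compute s = H r^T mod 2 one row at a time:
  s_1 = 0 + 0 + 0 + 1 = 1 ≡ 1 (mod 2).
  s_2 = 1 + 1 + 0 + 1 = 3 ≡ 1 (mod 2).
  s_3 = 0 + 1 + 0 + 1 = 2 ≡ 0 (mod 2).
s = (1, 1, 0)^T — this equals column 6 of H (binary 110), so error is at position 6.
Correct: flip bit 6 of r = 0110001 to get c = 0110011.


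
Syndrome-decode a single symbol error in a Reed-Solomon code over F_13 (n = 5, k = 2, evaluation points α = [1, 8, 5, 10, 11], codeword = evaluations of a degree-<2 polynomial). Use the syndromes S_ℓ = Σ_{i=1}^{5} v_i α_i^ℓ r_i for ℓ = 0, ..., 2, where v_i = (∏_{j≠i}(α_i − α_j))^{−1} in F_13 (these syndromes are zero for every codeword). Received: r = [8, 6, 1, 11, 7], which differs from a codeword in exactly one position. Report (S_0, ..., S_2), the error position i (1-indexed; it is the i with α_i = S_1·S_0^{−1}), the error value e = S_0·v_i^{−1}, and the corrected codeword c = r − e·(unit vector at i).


S = (12, 8, 1), error at position 3, error magnitude e = 9, c = [8, 6, 5, 11, 7].

Step 1: column multipliers v_i = (∏_{j≠i}(α_i − α_j))^{−1} mod 13.
  i = 1 (α = 1): (1−8)(1−5)(1−10)(1−11) = (−7)·(−4)·(−9)·(−10) = 2520 ≡ 11, so v_1 = 11^{−1} = 6 (mod 13).
  i = 2 (α = 8): (8−1)(8−5)(8−10)(8−11) = 7·3·(−2)·(−3) = 126 ≡ 9, so v_2 = 9^{−1} = 3 (mod 13).
  i = 3 (α = 5): (5−1)(5−8)(5−10)(5−11) = 4·(−3)·(−5)·(−6) = −360 ≡ 4, so v_3 = 4^{−1} = 10 (mod 13).
  i = 4 (α = 10): (10−1)(10−8)(10−5)(10−11) = 9·2·5·(−1) = −90 ≡ 1, so v_4 = 1^{−1} = 1 (mod 13).
  i = 5 (α = 11): (11−1)(11−8)(11−5)(11−10) = 10·3·6·1 = 180 ≡ 11, so v_5 = 11^{−1} = 6 (mod 13).
  v = [6, 3, 10, 1, 6].
Step 2: syndromes of r = [8, 6, 1, 11, 7] (all sums mod 13).
  S_0 = Σ v_i r_i = 6·8 + 3·6 + 10·1 + 1·11 + 6·7 = 129 ≡ 12.
  S_1 = Σ v_i α_i r_i = 6·1·8 + 3·8·6 + 10·5·1 + 1·10·11 + 6·11·7 = 814 ≡ 8.
  α_i^2 mod 13 = [1, 12, 12, 9, 4].
  S_2 = Σ v_i α_i^2 r_i = 6·1·8 + 3·12·6 + 10·12·1 + 1·9·11 + 6·4·7 = 651 ≡ 1.
  S = (12, 8, 1) ≠ 0, so r is not a codeword (an error is present).
Step 3: locate the error. For a single error e at position i, S_ℓ = v_i·e·α_i^ℓ, so α_err = S_1/S_0.
  S_0^{−1} = 12^{−1} = 12 (mod 13), so α_err = 8·12 = 96 ≡ 5 = α_3. Error position i = 3.
  Consistency check: S_2/S_1 = 1·5 = 5 ≡ 5 = α_err ✓ (single-error assumption holds).
Step 4: error magnitude e = S_0/v_3 = S_0·∏_{j≠3}(α_3 − α_j) = 12·4 = 48 ≡ 9 (mod 13).
Step 5: correct position 3: c_3 = r_3 − e = 1 − 9 ≡ 5 (mod 13). Hence c = [8, 6, 5, 11, 7].
  Check: interpolating c through the α_i gives m(x) = 12 + 9·x (degree < 2) with m(α_i) = c_i for every i, so c is indeed a codeword.


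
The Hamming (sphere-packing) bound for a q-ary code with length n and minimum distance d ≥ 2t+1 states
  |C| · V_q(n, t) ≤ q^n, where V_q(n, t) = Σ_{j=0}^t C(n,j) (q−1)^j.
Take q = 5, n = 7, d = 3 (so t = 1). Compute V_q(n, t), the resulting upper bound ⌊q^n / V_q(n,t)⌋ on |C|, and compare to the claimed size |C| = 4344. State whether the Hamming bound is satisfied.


V_q(n, t) = 29, q^n = 78125, Hamming bound = 2693, |C| = 4344 > bound (violated).

Step 1: Compute V_q(n, t) = Σ_{j=0}^1 C(n, j) (q−1)^j.
  j = 0: C(7,0)·(4)^0 = 1·1 = 1.
  j = 1: C(7,1)·(4)^1 = 7·4 = 28.
  V_q(n, t) = 1 + 28 = 29.
Step 2: q^n = 5^7 = 78125.
Step 3: Hamming bound ⌊q^n / V_q(n,t)⌋ = ⌊78125/29⌋ = 2693.
Step 4: Compare |C| = 4344 to 2693: violated.
The claimed |C| lies above the Hamming bound, so no 5-ary code of length 7 with d ≥ 3 can have 4344 codewords.


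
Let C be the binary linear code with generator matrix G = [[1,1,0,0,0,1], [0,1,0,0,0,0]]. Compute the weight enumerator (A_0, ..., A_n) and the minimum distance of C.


Weight distribution: A_0 = 1, A_1 = 1, A_2 = 1, A_3 = 1. Minimum distance d = 1.

Enumerate all 2^2 = 4 messages m ∈ F_2^2.
For each, compute codeword c = mG in F_2^6, then tally its weight.
  m = 00 → c = 000000, weight = 0.
  m = 10 → c = 110001, weight = 3.
  m = 01 → c = 010000, weight = 1.
  m = 11 → c = 100001, weight = 2.
Tally weights:
  weight 0: 1 codewords.
  weight 1: 1 codewords.
  weight 2: 1 codewords.
  weight 3: 1 codewords.
Minimum distance d = smallest w > 0 with A_w > 0 = 1.
Sanity: Σ A_w = 4 = 2^2 = 4 ✓.


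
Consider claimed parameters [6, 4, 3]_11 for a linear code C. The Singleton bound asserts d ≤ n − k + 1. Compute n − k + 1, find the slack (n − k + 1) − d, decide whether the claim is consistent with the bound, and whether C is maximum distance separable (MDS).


Singleton RHS = n − k + 1 = 3, slack = 0, bound satisfied, MDS.

Singleton bound: d ≤ n − k + 1.
Here n = 6, k = 4, so n − k + 1 = 3.
Given d = 3, check d ≤ 3: YES.
Slack = (n − k + 1) − d = 0.
The code is MDS (slack = 0).
Description: the claimed parameters are [6, 4, 3]_11; such a code would be MDS (meets Singleton bound).


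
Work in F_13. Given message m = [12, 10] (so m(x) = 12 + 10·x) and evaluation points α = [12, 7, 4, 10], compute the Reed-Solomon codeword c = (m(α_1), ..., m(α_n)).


c = [2, 4, 0, 8]

Message polynomial: m(x) = 12 + 10·x (mod 13).
For each evaluation point α_i, compute m(α_i) mod 13:
  α_1 = 12: Horner steps 10 → 2, so m(12) = 2.
  α_2 = 7: Horner steps 10 → 4, so m(7) = 4.
  α_3 = 4: Horner steps 10 → 0, so m(4) = 0.
  α_4 = 10: Horner steps 10 → 8, so m(10) = 8.
Codeword c = [2, 4, 0, 8] ∈ F_13^4.


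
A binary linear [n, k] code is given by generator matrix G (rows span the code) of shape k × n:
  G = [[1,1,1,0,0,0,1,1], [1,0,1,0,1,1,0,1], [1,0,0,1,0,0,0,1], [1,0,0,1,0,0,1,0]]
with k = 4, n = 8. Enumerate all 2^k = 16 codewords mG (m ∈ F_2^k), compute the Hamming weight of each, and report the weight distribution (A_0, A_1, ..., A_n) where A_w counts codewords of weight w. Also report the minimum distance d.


Weight distribution: A_0 = 1, A_2 = 1, A_3 = 3, A_4 = 5, A_5 = 4, A_6 = 1, A_7 = 1. Minimum distance d = 2.

Enumerate all 2^4 = 16 messages m ∈ F_2^4.
For each, compute codeword c = mG in F_2^8, then tally its weight.
  m = 0000 → c = 00000000, weight = 0.
  m = 1000 → c = 11100011, weight = 5.
  m = 0100 → c = 10101101, weight = 5.
  m = 1100 → c = 01001110, weight = 4.
  m = 0010 → c = 10010001, weight = 3.
  m = 1010 → c = 01110010, weight = 4.
  m = 0110 → c = 00111100, weight = 4.
  m = 1110 → c = 11011111, weight = 7.
  m = 0001 → c = 10010010, weight = 3.
  m = 1001 → c = 01110001, weight = 4.
  m = 0101 → c = 00111111, weight = 6.
  m = 1101 → c = 11011100, weight = 5.
  m = 0011 → c = 00000011, weight = 2.
  m = 1011 → c = 11100000, weight = 3.
  m = 0111 → c = 10101110, weight = 5.
  m = 1111 → c = 01001101, weight = 4.
Tally weights:
  weight 0: 1 codewords.
  weight 2: 1 codewords.
  weight 3: 3 codewords.
  weight 4: 5 codewords.
  weight 5: 4 codewords.
  weight 6: 1 codewords.
  weight 7: 1 codewords.
Minimum distance d = smallest w > 0 with A_w > 0 = 2.
Sanity: Σ A_w = 16 = 2^4 = 16 ✓.


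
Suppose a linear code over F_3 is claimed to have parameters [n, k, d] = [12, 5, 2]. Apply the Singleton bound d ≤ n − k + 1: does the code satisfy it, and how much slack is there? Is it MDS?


Singleton RHS = n − k + 1 = 8, slack = 6, bound satisfied, not MDS.

Singleton bound: d ≤ n − k + 1.
Here n = 12, k = 5, so n − k + 1 = 8.
Given d = 2, check d ≤ 8: YES.
Slack = (n − k + 1) − d = 6.
The code is NOT MDS (slack = 6 > 0).
Description: the claimed parameters are [12, 5, 2]_3; such a code would be non-MDS.


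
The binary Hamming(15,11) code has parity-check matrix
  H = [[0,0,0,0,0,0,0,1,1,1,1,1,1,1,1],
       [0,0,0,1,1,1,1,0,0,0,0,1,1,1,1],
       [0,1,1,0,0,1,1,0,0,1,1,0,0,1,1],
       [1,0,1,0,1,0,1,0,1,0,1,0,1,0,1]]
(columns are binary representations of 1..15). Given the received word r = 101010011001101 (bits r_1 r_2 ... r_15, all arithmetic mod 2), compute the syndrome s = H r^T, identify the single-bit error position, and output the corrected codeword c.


s = (1, 0, 0, 0)^T, error position = 8, corrected codeword c = 101010001001101

Compute s = H r^T mod 2 one row at a time:
  s_1 = 1 + 1 + 0 + 0 + 1 + 1 + 0 + 1 = 5 ≡ 1 (mod 2).
  s_2 = 0 + 1 + 0 + 0 + 1 + 1 + 0 + 1 = 4 ≡ 0 (mod 2).
  s_3 = 0 + 1 + 0 + 0 + 0 + 0 + 0 + 1 = 2 ≡ 0 (mod 2).
  s_4 = 1 + 1 + 1 + 0 + 1 + 0 + 1 + 1 = 6 ≡ 0 (mod 2).
s = (1, 0, 0, 0)^T — this equals column 8 of H (binary 1000), so error is at position 8.
Correct: flip bit 8 of r = 101010011001101 to get c = 101010001001101.


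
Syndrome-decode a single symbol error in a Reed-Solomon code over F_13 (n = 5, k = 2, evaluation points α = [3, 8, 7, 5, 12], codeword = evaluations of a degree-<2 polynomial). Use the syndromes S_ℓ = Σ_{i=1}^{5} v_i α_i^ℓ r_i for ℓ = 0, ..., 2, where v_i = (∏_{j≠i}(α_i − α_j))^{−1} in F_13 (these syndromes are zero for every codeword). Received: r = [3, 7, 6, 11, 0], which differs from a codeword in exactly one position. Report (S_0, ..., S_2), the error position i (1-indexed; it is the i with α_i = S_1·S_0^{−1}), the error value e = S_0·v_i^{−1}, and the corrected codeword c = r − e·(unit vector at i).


S = (2, 3, 11), error at position 2, error magnitude e = 10, c = [3, 10, 6, 11, 0].

Step 1: column multipliers v_i = (∏_{j≠i}(α_i − α_j))^{−1} mod 13.
  i = 1 (α = 3): (3−8)(3−7)(3−5)(3−12) = (−5)·(−4)·(−2)·(−9) = 360 ≡ 9, so v_1 = 9^{−1} = 3 (mod 13).
  i = 2 (α = 8): (8−3)(8−7)(8−5)(8−12) = 5·1·3·(−4) = −60 ≡ 5, so v_2 = 5^{−1} = 8 (mod 13).
  i = 3 (α = 7): (7−3)(7−8)(7−5)(7−12) = 4·(−1)·2·(−5) = 40 ≡ 1, so v_3 = 1^{−1} = 1 (mod 13).
  i = 4 (α = 5): (5−3)(5−8)(5−7)(5−12) = 2·(−3)·(−2)·(−7) = −84 ≡ 7, so v_4 = 7^{−1} = 2 (mod 13).
  i = 5 (α = 12): (12−3)(12−8)(12−7)(12−5) = 9·4·5·7 = 1260 ≡ 12, so v_5 = 12^{−1} = 12 (mod 13).
  v = [3, 8, 1, 2, 12].
Step 2: syndromes of r = [3, 7, 6, 11, 0] (all sums mod 13).
  S_0 = Σ v_i r_i = 3·3 + 8·7 + 1·6 + 2·11 + 12·0 = 93 ≡ 2.
  S_1 = Σ v_i α_i r_i = 3·3·3 + 8·8·7 + 1·7·6 + 2·5·11 + 12·12·0 = 627 ≡ 3.
  α_i^2 mod 13 = [9, 12, 10, 12, 1].
  S_2 = Σ v_i α_i^2 r_i = 3·9·3 + 8·12·7 + 1·10·6 + 2·12·11 + 12·1·0 = 1077 ≡ 11.
  S = (2, 3, 11) ≠ 0, so r is not a codeword (an error is present).
Step 3: locate the error. For a single error e at position i, S_ℓ = v_i·e·α_i^ℓ, so α_err = S_1/S_0.
  S_0^{−1} = 2^{−1} = 7 (mod 13), so α_err = 3·7 = 21 ≡ 8 = α_2. Error position i = 2.
  Consistency check: S_2/S_1 = 11·9 = 99 ≡ 8 = α_err ✓ (single-error assumption holds).
Step 4: error magnitude e = S_0/v_2 = S_0·∏_{j≠2}(α_2 − α_j) = 2·5 = 10 ≡ 10 (mod 13).
Step 5: correct position 2: c_2 = r_2 − e = 7 − 10 ≡ 10 (mod 13). Hence c = [3, 10, 6, 11, 0].
  Check: interpolating c through the α_i gives m(x) = 4 + 4·x (degree < 2) with m(α_i) = c_i for every i, so c is indeed a codeword.


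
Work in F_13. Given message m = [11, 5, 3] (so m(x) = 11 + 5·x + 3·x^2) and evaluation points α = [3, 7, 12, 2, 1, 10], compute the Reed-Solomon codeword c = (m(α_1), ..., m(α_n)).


c = [1, 11, 9, 7, 6, 10]

Message polynomial: m(x) = 11 + 5·x + 3·x^2 (mod 13).
For each evaluation point α_i, compute m(α_i) mod 13:
  α_1 = 3: Horner steps 3 → 1 → 1, so m(3) = 1.
  α_2 = 7: Horner steps 3 → 0 → 11, so m(7) = 11.
  α_3 = 12: Horner steps 3 → 2 → 9, so m(12) = 9.
  α_4 = 2: Horner steps 3 → 11 → 7, so m(2) = 7.
  α_5 = 1: Horner steps 3 → 8 → 6, so m(1) = 6.
  α_6 = 10: Horner steps 3 → 9 → 10, so m(10) = 10.
Codeword c = [1, 11, 9, 7, 6, 10] ∈ F_13^6.


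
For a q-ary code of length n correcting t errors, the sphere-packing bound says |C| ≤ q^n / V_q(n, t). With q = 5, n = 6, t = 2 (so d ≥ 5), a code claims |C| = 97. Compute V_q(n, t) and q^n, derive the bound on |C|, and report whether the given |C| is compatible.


V_q(n, t) = 265, q^n = 15625, Hamming bound = 58, |C| = 97 > bound (violated).

Step 1: Compute V_q(n, t) = Σ_{j=0}^2 C(n, j) (q−1)^j.
  j = 0: C(6,0)·(4)^0 = 1·1 = 1.
  j = 1: C(6,1)·(4)^1 = 6·4 = 24.
  j = 2: C(6,2)·(4)^2 = 15·16 = 240.
  V_q(n, t) = 1 + 24 + 240 = 265.
Step 2: q^n = 5^6 = 15625.
Step 3: Hamming bound ⌊q^n / V_q(n,t)⌋ = ⌊15625/265⌋ = 58.
Step 4: Compare |C| = 97 to 58: violated.
The claimed |C| lies above the Hamming bound, so no 5-ary code of length 6 with d ≥ 5 can have 97 codewords.


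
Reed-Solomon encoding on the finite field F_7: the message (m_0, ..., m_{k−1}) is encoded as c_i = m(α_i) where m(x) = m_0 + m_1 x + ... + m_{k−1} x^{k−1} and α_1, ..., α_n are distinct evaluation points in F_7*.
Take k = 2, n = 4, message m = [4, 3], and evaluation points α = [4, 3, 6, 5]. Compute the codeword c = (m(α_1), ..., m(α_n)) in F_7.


c = [2, 6, 1, 5]

Message polynomial: m(x) = 4 + 3·x (mod 7).
For each evaluation point α_i, compute m(α_i) mod 7:
  α_1 = 4: Horner steps 3 → 2, so m(4) = 2.
  α_2 = 3: Horner steps 3 → 6, so m(3) = 6.
  α_3 = 6: Horner steps 3 → 1, so m(6) = 1.
  α_4 = 5: Horner steps 3 → 5, so m(5) = 5.
Codeword c = [2, 6, 1, 5] ∈ F_7^4.


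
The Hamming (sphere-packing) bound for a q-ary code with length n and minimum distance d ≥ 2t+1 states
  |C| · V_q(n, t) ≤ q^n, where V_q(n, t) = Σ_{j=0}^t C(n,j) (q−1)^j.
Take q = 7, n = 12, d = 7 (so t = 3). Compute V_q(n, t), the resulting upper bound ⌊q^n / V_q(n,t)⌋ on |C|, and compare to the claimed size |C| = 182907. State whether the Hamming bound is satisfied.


V_q(n, t) = 49969, q^n = 13841287201, Hamming bound = 276997, |C| = 182907 ≤ bound (satisfied).

Step 1: Compute V_q(n, t) = Σ_{j=0}^3 C(n, j) (q−1)^j.
  j = 0: C(12,0)·(6)^0 = 1·1 = 1.
  j = 1: C(12,1)·(6)^1 = 12·6 = 72.
  j = 2: C(12,2)·(6)^2 = 66·36 = 2376.
  j = 3: C(12,3)·(6)^3 = 220·216 = 47520.
  V_q(n, t) = 1 + 72 + 2376 + 47520 = 49969.
Step 2: q^n = 7^12 = 13841287201.
Step 3: Hamming bound ⌊q^n / V_q(n,t)⌋ = ⌊13841287201/49969⌋ = 276997.
Step 4: Compare |C| = 182907 to 276997: satisfied.
The claimed |C| lies below the Hamming bound.


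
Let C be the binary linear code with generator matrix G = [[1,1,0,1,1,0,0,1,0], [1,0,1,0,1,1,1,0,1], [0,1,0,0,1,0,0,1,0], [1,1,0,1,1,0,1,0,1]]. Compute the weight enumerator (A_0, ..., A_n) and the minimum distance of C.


Weight distribution: A_0 = 1, A_2 = 1, A_3 = 2, A_4 = 3, A_5 = 4, A_6 = 3, A_7 = 2. Minimum distance d = 2.

Enumerate all 2^4 = 16 messages m ∈ F_2^4.
For each, compute codeword c = mG in F_2^9, then tally its weight.
  m = 0000 → c = 000000000, weight = 0.
  m = 1000 → c = 110110010, weight = 5.
  m = 0100 → c = 101011101, weight = 6.
  m = 1100 → c = 011101111, weight = 7.
  m = 0010 → c = 010010010, weight = 3.
  m = 1010 → c = 100100000, weight = 2.
  m = 0110 → c = 111001111, weight = 7.
  m = 1110 → c = 001111101, weight = 6.
  m = 0001 → c = 110110101, weight = 6.
  m = 1001 → c = 000000111, weight = 3.
  m = 0101 → c = 011101000, weight = 4.
  m = 1101 → c = 101011010, weight = 5.
  m = 0011 → c = 100100111, weight = 5.
  m = 1011 → c = 010010101, weight = 4.
  m = 0111 → c = 001111010, weight = 5.
  m = 1111 → c = 111001000, weight = 4.
Tally weights:
  weight 0: 1 codewords.
  weight 2: 1 codewords.
  weight 3: 2 codewords.
  weight 4: 3 codewords.
  weight 5: 4 codewords.
  weight 6: 3 codewords.
  weight 7: 2 codewords.
Minimum distance d = smallest w > 0 with A_w > 0 = 2.
Sanity: Σ A_w = 16 = 2^4 = 16 ✓.


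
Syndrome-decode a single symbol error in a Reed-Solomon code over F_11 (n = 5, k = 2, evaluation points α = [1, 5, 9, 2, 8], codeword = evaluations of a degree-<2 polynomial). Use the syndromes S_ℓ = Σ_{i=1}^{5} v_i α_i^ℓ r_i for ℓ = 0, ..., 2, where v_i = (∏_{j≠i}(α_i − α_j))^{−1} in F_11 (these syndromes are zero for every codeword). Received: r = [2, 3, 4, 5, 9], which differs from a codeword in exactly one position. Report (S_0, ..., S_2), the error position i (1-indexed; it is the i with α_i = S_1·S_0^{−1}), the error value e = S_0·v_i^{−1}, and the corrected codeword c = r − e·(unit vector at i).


S = (5, 7, 1), error at position 5, error magnitude e = 8, c = [2, 3, 4, 5, 1].

Step 1: column multipliers v_i = (∏_{j≠i}(α_i − α_j))^{−1} mod 11.
  i = 1 (α = 1): (1−5)(1−9)(1−2)(1−8) = (−4)·(−8)·(−1)·(−7) = 224 ≡ 4, so v_1 = 4^{−1} = 3 (mod 11).
  i = 2 (α = 5): (5−1)(5−9)(5−2)(5−8) = 4·(−4)·3·(−3) = 144 ≡ 1, so v_2 = 1^{−1} = 1 (mod 11).
  i = 3 (α = 9): (9−1)(9−5)(9−2)(9−8) = 8·4·7·1 = 224 ≡ 4, so v_3 = 4^{−1} = 3 (mod 11).
  i = 4 (α = 2): (2−1)(2−5)(2−9)(2−8) = 1·(−3)·(−7)·(−6) = −126 ≡ 6, so v_4 = 6^{−1} = 2 (mod 11).
  i = 5 (α = 8): (8−1)(8−5)(8−9)(8−2) = 7·3·(−1)·6 = −126 ≡ 6, so v_5 = 6^{−1} = 2 (mod 11).
  v = [3, 1, 3, 2, 2].
Step 2: syndromes of r = [2, 3, 4, 5, 9] (all sums mod 11).
  S_0 = Σ v_i r_i = 3·2 + 1·3 + 3·4 + 2·5 + 2·9 = 49 ≡ 5.
  S_1 = Σ v_i α_i r_i = 3·1·2 + 1·5·3 + 3·9·4 + 2·2·5 + 2·8·9 = 293 ≡ 7.
  α_i^2 mod 11 = [1, 3, 4, 4, 9].
  S_2 = Σ v_i α_i^2 r_i = 3·1·2 + 1·3·3 + 3·4·4 + 2·4·5 + 2·9·9 = 265 ≡ 1.
  S = (5, 7, 1) ≠ 0, so r is not a codeword (an error is present).
Step 3: locate the error. For a single error e at position i, S_ℓ = v_i·e·α_i^ℓ, so α_err = S_1/S_0.
  S_0^{−1} = 5^{−1} = 9 (mod 11), so α_err = 7·9 = 63 ≡ 8 = α_5. Error position i = 5.
  Consistency check: S_2/S_1 = 1·8 = 8 ≡ 8 = α_err ✓ (single-error assumption holds).
Step 4: error magnitude e = S_0/v_5 = S_0·∏_{j≠5}(α_5 − α_j) = 5·6 = 30 ≡ 8 (mod 11).
Step 5: correct position 5: c_5 = r_5 − e = 9 − 8 ≡ 1 (mod 11). Hence c = [2, 3, 4, 5, 1].
  Check: interpolating c through the α_i gives m(x) = 10 + 3·x (degree < 2) with m(α_i) = c_i for every i, so c is indeed a codeword.


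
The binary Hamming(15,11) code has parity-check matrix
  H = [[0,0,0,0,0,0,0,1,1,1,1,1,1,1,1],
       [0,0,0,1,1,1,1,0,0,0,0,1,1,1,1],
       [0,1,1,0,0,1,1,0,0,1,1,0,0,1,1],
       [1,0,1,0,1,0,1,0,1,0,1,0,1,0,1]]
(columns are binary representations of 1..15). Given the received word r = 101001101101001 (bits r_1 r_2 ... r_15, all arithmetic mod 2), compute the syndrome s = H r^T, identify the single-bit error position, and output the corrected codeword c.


s = (0, 0, 1, 1)^T, error position = 3, corrected codeword c = 100001101101001

Compute s = H r^T mod 2 one row at a time:
  s_1 = 0 + 1 + 1 + 0 + 1 + 0 + 0 + 1 = 4 ≡ 0 (mod 2).
  s_2 = 0 + 0 + 1 + 1 + 1 + 0 + 0 + 1 = 4 ≡ 0 (mod 2).
  s_3 = 0 + 1 + 1 + 1 + 1 + 0 + 0 + 1 = 5 ≡ 1 (mod 2).
  s_4 = 1 + 1 + 0 + 1 + 1 + 0 + 0 + 1 = 5 ≡ 1 (mod 2).
s = (0, 0, 1, 1)^T — this equals column 3 of H (binary 0011), so error is at position 3.
Correct: flip bit 3 of r = 101001101101001 to get c = 100001101101001.


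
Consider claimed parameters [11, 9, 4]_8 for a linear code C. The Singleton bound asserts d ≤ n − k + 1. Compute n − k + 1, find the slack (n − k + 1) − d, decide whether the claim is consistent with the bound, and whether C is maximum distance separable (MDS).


Singleton RHS = n − k + 1 = 3, slack = -1, bound violated (no such code; not MDS).

Singleton bound: d ≤ n − k + 1.
Here n = 11, k = 9, so n − k + 1 = 3.
Given d = 4, check d ≤ 3: NO.
Slack = (n − k + 1) − d = -1.
The slack is negative: d = 4 exceeds n − k + 1 = 3 by 1, so the Singleton bound is violated and no linear [11, 9, 4]_8 code can exist. In particular it is not MDS (MDS requires d = n − k + 1 exactly).
Description: the claimed parameters are [11, 9, 4]_8; such a code would be impossible (violates the Singleton bound).


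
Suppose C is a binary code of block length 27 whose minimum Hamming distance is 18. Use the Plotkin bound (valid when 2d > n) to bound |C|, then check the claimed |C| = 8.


Plotkin bound M ≤ 4; given |C| = 8 > bound (violated).

Check applicability: 2d = 36, n = 27.
2d − n = 9 > 0, so Plotkin applies.
Compute d/(2d−n) = 18/9 ≈ 2.0000.
⌊d/(2d−n)⌋ = 2.
Plotkin bound: M ≤ 2·2 = 4.
Given |C| = 8, check: VIOLATED.
This |C| is above the Plotkin bound, so no binary code with n = 27, d = 18 and 8 codewords exists.


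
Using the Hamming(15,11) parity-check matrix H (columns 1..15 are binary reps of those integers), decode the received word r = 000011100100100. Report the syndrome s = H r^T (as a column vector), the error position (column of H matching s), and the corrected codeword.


s = (0, 0, 1, 1)^T, error position = 3, corrected codeword c = 001011100100100

Compute s = H r^T mod 2 one row at a time:
  s_1 = 0 + 0 + 1 + 0 + 0 + 1 + 0 + 0 = 2 ≡ 0 (mod 2).
  s_2 = 0 + 1 + 1 + 1 + 0 + 1 + 0 + 0 = 4 ≡ 0 (mod 2).
  s_3 = 0 + 0 + 1 + 1 + 1 + 0 + 0 + 0 = 3 ≡ 1 (mod 2).
  s_4 = 0 + 0 + 1 + 1 + 0 + 0 + 1 + 0 = 3 ≡ 1 (mod 2).
s = (0, 0, 1, 1)^T — this equals column 3 of H (binary 0011), so error is at position 3.
Correct: flip bit 3 of r = 000011100100100 to get c = 001011100100100.


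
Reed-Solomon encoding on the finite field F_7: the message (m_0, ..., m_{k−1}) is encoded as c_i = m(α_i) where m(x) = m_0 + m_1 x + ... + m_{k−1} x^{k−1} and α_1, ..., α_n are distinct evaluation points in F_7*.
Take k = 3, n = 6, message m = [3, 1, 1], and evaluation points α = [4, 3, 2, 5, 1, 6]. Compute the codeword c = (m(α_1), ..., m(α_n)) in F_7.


c = [2, 1, 2, 5, 5, 3]

Message polynomial: m(x) = 3 + 1·x + 1·x^2 (mod 7).
For each evaluation point α_i, compute m(α_i) mod 7:
  α_1 = 4: Horner steps 1 → 5 → 2, so m(4) = 2.
  α_2 = 3: Horner steps 1 → 4 → 1, so m(3) = 1.
  α_3 = 2: Horner steps 1 → 3 → 2, so m(2) = 2.
  α_4 = 5: Horner steps 1 → 6 → 5, so m(5) = 5.
  α_5 = 1: Horner steps 1 → 2 → 5, so m(1) = 5.
  α_6 = 6: Horner steps 1 → 0 → 3, so m(6) = 3.
Codeword c = [2, 1, 2, 5, 5, 3] ∈ F_7^6.


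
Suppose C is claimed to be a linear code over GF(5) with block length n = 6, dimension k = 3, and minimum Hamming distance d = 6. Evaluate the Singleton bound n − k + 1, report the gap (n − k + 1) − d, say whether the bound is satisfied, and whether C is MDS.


Singleton RHS = n − k + 1 = 4, slack = -2, bound violated (no such code; not MDS).

Singleton bound: d ≤ n − k + 1.
Here n = 6, k = 3, so n − k + 1 = 4.
Given d = 6, check d ≤ 4: NO.
Slack = (n − k + 1) − d = -2.
The slack is negative: d = 6 exceeds n − k + 1 = 4 by 2, so the Singleton bound is violated and no linear [6, 3, 6]_5 code can exist. In particular it is not MDS (MDS requires d = n − k + 1 exactly).
Description: the claimed parameters are [6, 3, 6]_5; such a code would be impossible (violates the Singleton bound).


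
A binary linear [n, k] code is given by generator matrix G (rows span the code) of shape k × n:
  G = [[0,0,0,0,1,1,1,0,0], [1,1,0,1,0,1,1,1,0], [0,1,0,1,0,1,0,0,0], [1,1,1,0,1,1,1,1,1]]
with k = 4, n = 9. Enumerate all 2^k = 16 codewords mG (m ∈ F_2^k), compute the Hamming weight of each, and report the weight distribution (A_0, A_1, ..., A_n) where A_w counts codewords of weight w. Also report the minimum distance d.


Weight distribution: A_0 = 1, A_3 = 3, A_4 = 4, A_5 = 4, A_6 = 2, A_7 = 1, A_8 = 1. Minimum distance d = 3.

Enumerate all 2^4 = 16 messages m ∈ F_2^4.
For each, compute codeword c = mG in F_2^9, then tally its weight.
  m = 0000 → c = 000000000, weight = 0.
  m = 1000 → c = 000011100, weight = 3.
  m = 0100 → c = 110101110, weight = 6.
  m = 1100 → c = 110110010, weight = 5.
  m = 0010 → c = 010101000, weight = 3.
  m = 1010 → c = 010110100, weight = 4.
  m = 0110 → c = 100000110, weight = 3.
  m = 1110 → c = 100011010, weight = 4.
  m = 0001 → c = 111011111, weight = 8.
  m = 1001 → c = 111000011, weight = 5.
  m = 0101 → c = 001110001, weight = 4.
  m = 1101 → c = 001101101, weight = 5.
  m = 0011 → c = 101110111, weight = 7.
  m = 1011 → c = 101101011, weight = 6.
  m = 0111 → c = 011011001, weight = 5.
  m = 1111 → c = 011000101, weight = 4.
Tally weights:
  weight 0: 1 codewords.
  weight 3: 3 codewords.
  weight 4: 4 codewords.
  weight 5: 4 codewords.
  weight 6: 2 codewords.
  weight 7: 1 codewords.
  weight 8: 1 codewords.
Minimum distance d = smallest w > 0 with A_w > 0 = 3.
Sanity: Σ A_w = 16 = 2^4 = 16 ✓.


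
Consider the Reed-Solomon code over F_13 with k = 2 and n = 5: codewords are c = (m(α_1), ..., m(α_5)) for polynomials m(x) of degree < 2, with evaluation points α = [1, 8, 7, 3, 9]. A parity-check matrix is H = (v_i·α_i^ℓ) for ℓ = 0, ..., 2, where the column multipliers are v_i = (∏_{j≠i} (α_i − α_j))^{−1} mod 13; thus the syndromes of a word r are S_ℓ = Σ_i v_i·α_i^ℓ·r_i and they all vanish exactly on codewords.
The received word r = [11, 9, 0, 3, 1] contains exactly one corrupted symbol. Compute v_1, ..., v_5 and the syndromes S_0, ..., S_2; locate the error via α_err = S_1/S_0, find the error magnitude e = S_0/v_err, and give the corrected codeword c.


S = (7, 11, 8), error at position 5, error magnitude e = 9, c = [11, 9, 0, 3, 5].

Step 1: column multipliers v_i = (∏_{j≠i}(α_i − α_j))^{−1} mod 13.
  i = 1 (α = 1): (1−8)(1−7)(1−3)(1−9) = (−7)·(−6)·(−2)·(−8) = 672 ≡ 9, so v_1 = 9^{−1} = 3 (mod 13).
  i = 2 (α = 8): (8−1)(8−7)(8−3)(8−9) = 7·1·5·(−1) = −35 ≡ 4, so v_2 = 4^{−1} = 10 (mod 13).
  i = 3 (α = 7): (7−1)(7−8)(7−3)(7−9) = 6·(−1)·4·(−2) = 48 ≡ 9, so v_3 = 9^{−1} = 3 (mod 13).
  i = 4 (α = 3): (3−1)(3−8)(3−7)(3−9) = 2·(−5)·(−4)·(−6) = −240 ≡ 7, so v_4 = 7^{−1} = 2 (mod 13).
  i = 5 (α = 9): (9−1)(9−8)(9−7)(9−3) = 8·1·2·6 = 96 ≡ 5, so v_5 = 5^{−1} = 8 (mod 13).
  v = [3, 10, 3, 2, 8].
Step 2: syndromes of r = [11, 9, 0, 3, 1] (all sums mod 13).
  S_0 = Σ v_i r_i = 3·11 + 10·9 + 3·0 + 2·3 + 8·1 = 137 ≡ 7.
  S_1 = Σ v_i α_i r_i = 3·1·11 + 10·8·9 + 3·7·0 + 2·3·3 + 8·9·1 = 843 ≡ 11.
  α_i^2 mod 13 = [1, 12, 10, 9, 3].
  S_2 = Σ v_i α_i^2 r_i = 3·1·11 + 10·12·9 + 3·10·0 + 2·9·3 + 8·3·1 = 1191 ≡ 8.
  S = (7, 11, 8) ≠ 0, so r is not a codeword (an error is present).
Step 3: locate the error. For a single error e at position i, S_ℓ = v_i·e·α_i^ℓ, so α_err = S_1/S_0.
  S_0^{−1} = 7^{−1} = 2 (mod 13), so α_err = 11·2 = 22 ≡ 9 = α_5. Error position i = 5.
  Consistency check: S_2/S_1 = 8·6 = 48 ≡ 9 = α_err ✓ (single-error assumption holds).
Step 4: error magnitude e = S_0/v_5 = S_0·∏_{j≠5}(α_5 − α_j) = 7·5 = 35 ≡ 9 (mod 13).
Step 5: correct position 5: c_5 = r_5 − e = 1 − 9 ≡ 5 (mod 13). Hence c = [11, 9, 0, 3, 5].
  Check: interpolating c through the α_i gives m(x) = 2 + 9·x (degree < 2) with m(α_i) = c_i for every i, so c is indeed a codeword.


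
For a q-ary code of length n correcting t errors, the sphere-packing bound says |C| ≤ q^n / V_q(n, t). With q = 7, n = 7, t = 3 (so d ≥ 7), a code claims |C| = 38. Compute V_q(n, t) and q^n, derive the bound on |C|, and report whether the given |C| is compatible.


V_q(n, t) = 8359, q^n = 823543, Hamming bound = 98, |C| = 38 ≤ bound (satisfied).

Step 1: Compute V_q(n, t) = Σ_{j=0}^3 C(n, j) (q−1)^j.
  j = 0: C(7,0)·(6)^0 = 1·1 = 1.
  j = 1: C(7,1)·(6)^1 = 7·6 = 42.
  j = 2: C(7,2)·(6)^2 = 21·36 = 756.
  j = 3: C(7,3)·(6)^3 = 35·216 = 7560.
  V_q(n, t) = 1 + 42 + 756 + 7560 = 8359.
Step 2: q^n = 7^7 = 823543.
Step 3: Hamming bound ⌊q^n / V_q(n,t)⌋ = ⌊823543/8359⌋ = 98.
Step 4: Compare |C| = 38 to 98: satisfied.
The claimed |C| lies below the Hamming bound.


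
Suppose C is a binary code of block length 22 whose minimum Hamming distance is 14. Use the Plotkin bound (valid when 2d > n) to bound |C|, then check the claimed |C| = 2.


Plotkin bound M ≤ 4; given |C| = 2 ≤ bound (satisfied).

Check applicability: 2d = 28, n = 22.
2d − n = 6 > 0, so Plotkin applies.
Compute d/(2d−n) = 14/6 ≈ 2.3333.
⌊d/(2d−n)⌋ = 2.
Plotkin bound: M ≤ 2·2 = 4.
Given |C| = 2, check: satisfied.
This |C| is below the Plotkin bound.


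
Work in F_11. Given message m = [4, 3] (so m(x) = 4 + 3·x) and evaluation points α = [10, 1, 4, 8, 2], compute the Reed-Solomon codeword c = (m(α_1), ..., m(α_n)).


c = [1, 7, 5, 6, 10]

Message polynomial: m(x) = 4 + 3·x (mod 11).
For each evaluation point α_i, compute m(α_i) mod 11:
  α_1 = 10: Horner steps 3 → 1, so m(10) = 1.
  α_2 = 1: Horner steps 3 → 7, so m(1) = 7.
  α_3 = 4: Horner steps 3 → 5, so m(4) = 5.
  α_4 = 8: Horner steps 3 → 6, so m(8) = 6.
  α_5 = 2: Horner steps 3 → 10, so m(2) = 10.
Codeword c = [1, 7, 5, 6, 10] ∈ F_11^5.


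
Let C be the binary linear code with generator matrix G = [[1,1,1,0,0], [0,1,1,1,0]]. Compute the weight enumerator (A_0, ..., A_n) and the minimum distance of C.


Weight distribution: A_0 = 1, A_2 = 1, A_3 = 2. Minimum distance d = 2.

Enumerate all 2^2 = 4 messages m ∈ F_2^2.
For each, compute codeword c = mG in F_2^5, then tally its weight.
  m = 00 → c = 00000, weight = 0.
  m = 10 → c = 11100, weight = 3.
  m = 01 → c = 01110, weight = 3.
  m = 11 → c = 10010, weight = 2.
Tally weights:
  weight 0: 1 codewords.
  weight 2: 1 codewords.
  weight 3: 2 codewords.
Minimum distance d = smallest w > 0 with A_w > 0 = 2.
Sanity: Σ A_w = 4 = 2^2 = 4 ✓.
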